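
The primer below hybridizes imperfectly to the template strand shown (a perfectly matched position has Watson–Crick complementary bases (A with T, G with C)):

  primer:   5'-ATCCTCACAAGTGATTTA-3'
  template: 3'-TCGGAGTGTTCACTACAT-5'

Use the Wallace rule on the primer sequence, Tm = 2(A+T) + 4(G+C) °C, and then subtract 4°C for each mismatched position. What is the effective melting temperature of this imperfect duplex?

40°C

Primer base counts: A=6, T=6, G=2, C=4 → A+T=12, G+C=6
Perfect-match Tm = 2(12) + 4(6) = 24 + 24 = 48°C
Mismatches (positions where the bases are not complementary): 2 (at positions 2, 16)
Effective Tm = 48 − 2×4 = 48 − 8 = 40°C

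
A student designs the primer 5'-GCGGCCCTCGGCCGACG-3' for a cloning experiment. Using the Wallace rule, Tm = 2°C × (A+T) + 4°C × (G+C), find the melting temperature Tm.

C=8, T=1, A=1, G=7
A+T = 2, G+C = 15
Tm = 2(2) + 4(15) = 4 + 60 = 64°C

64°C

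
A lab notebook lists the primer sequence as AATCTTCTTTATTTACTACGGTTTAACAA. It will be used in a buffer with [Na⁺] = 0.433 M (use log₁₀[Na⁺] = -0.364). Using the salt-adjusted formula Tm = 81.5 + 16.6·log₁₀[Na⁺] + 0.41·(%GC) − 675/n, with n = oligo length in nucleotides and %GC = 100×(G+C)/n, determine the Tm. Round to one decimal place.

Length n = 29. Scanning the sequence gives A=9, C=5, G=2, T=13.
G+C = 7, so %GC = 7/29 × 100 = 24.138%
Salt term: 16.6 × (-0.364) = -6.042
GC term: 0.41 × 24.138 = 9.897; length term: −675/29 = −23.276
Tm = 81.5 + (-6.042) + 9.897 − 23.276 = 62.079 → 62.1°C

62.1°C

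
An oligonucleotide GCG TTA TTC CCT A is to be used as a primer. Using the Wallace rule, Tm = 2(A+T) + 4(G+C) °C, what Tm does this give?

38°C

Base counts: C=4, A=2, G=2, T=5
So N_AT = 7 and N_GC = 6.
Tm = 2×7 + 4×6 = 38°C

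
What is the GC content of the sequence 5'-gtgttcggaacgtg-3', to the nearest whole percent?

57%

Scanning the sequence gives A=2, G=6, T=4, C=2.
G+C = 6 + 2 = 8 out of 14 bases
%GC = 8/14 × 100 = 57.14% ≈ 57%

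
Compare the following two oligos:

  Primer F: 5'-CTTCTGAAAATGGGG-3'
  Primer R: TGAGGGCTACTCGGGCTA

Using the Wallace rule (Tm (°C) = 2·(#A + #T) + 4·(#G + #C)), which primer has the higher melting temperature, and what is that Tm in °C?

Primer R, 58°C

Primer F: A+T=8, G+C=7 → Tm = 2(8)+4(7) = 44°C
Primer R: A+T=7, G+C=11 → Tm = 2(7)+4(11) = 58°C
44°C vs 58°C → primer R is higher.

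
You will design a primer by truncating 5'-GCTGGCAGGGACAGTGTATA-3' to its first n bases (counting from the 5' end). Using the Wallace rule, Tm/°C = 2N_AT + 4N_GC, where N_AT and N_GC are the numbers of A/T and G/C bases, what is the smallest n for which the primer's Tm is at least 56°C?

n = 17

First 16 bases: GCTGGCAGGGACAGTG → Tm = 54°C (< 56°C)
First 17 bases: GCTGGCAGGGACAGTGT → Tm = 56°C (≥ 56°C)
Since every base adds ≥2°C, Tm only increases with n, so the threshold is first crossed at n = 17.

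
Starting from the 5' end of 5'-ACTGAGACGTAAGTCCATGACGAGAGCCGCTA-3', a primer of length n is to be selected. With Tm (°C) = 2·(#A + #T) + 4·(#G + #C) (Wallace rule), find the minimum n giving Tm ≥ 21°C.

First 7 bases: ACTGAGA → Tm = 20°C (< 21°C)
First 8 bases: ACTGAGAC → Tm = 24°C (≥ 21°C)
Each additional base adds 2°C (A/T) or 4°C (G/C), so Tm is non-decreasing in n; n = 8 is the first length to reach 21°C.

n = 8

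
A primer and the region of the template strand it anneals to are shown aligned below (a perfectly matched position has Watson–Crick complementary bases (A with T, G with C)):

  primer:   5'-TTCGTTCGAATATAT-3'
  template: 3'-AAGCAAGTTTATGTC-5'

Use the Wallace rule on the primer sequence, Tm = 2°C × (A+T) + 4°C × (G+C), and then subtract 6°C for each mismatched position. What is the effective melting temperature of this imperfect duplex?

Primer base counts: A=4, T=7, G=2, C=2 → A+T=11, G+C=4
Perfect-match Tm = 2(11) + 4(4) = 22 + 16 = 38°C
Mismatches (positions where the bases are not complementary): 3 (at positions 8, 13, 15)
Effective Tm = 38 − 3×6 = 38 − 18 = 20°C

20°C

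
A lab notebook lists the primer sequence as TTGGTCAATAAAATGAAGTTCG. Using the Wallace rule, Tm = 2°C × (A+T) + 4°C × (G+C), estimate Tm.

58°C

Counting bases: A=8, G=5, C=2, T=7
So N_AT = 15 and N_GC = 7.
Tm = 2(15) + 4(7) = 30 + 28 = 58°C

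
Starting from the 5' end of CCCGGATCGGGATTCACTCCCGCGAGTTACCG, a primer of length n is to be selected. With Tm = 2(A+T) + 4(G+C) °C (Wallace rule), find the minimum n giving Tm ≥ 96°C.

First 29 bases: CCCGGATCGGGATTCACTCCCGCGAGTTA → Tm = 94°C (< 96°C)
First 30 bases: CCCGGATCGGGATTCACTCCCGCGAGTTAC → Tm = 98°C (≥ 96°C)
Each additional base adds 2°C (A/T) or 4°C (G/C), so Tm is non-decreasing in n; n = 30 is the first length to reach 96°C.

n = 30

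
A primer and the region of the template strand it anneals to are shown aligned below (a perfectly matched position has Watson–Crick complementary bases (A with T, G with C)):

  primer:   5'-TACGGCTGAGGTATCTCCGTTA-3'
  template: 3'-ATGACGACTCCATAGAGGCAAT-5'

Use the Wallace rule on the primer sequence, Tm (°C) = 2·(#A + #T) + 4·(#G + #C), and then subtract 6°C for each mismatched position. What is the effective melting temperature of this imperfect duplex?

Primer base counts: A=4, T=7, G=6, C=5 → A+T=11, G+C=11
Perfect-match Tm = 2(11) + 4(11) = 22 + 44 = 66°C
Mismatches (positions where the bases are not complementary): 1 (at position 4)
Effective Tm = 66 − 1×6 = 66 − 6 = 60°C

60°C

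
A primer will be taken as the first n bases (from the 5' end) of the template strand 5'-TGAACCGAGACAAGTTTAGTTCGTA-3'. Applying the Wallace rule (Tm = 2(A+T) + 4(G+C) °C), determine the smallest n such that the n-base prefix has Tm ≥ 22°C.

First 6 bases: TGAACC → Tm = 18°C (< 22°C)
First 7 bases: TGAACCG → Tm = 22°C (≥ 22°C)
Since every base adds ≥2°C, Tm only increases with n, so the threshold is first crossed at n = 7.

n = 7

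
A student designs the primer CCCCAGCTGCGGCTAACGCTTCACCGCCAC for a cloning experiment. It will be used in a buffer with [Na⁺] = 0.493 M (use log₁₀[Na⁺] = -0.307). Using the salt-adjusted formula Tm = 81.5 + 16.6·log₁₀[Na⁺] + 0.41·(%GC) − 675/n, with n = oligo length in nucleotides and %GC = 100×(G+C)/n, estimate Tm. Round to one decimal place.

Length n = 30. Counting bases: C=15, A=5, T=4, G=6
G+C = 21, so %GC = 21/30 × 100 = 70%
Salt term: 16.6 × (-0.307) = -5.096
GC term: 0.41 × 70 = 28.7; length term: −675/30 = −22.5
Tm = 81.5 + (-5.096) + 28.7 − 22.5 = 82.604 → 82.6°C

82.6°C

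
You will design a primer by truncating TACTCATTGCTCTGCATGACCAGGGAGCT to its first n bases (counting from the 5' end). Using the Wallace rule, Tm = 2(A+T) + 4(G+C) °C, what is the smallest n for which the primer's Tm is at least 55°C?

n = 20

First 19 bases: TACTCATTGCTCTGCATGA → Tm = 54°C (< 55°C)
First 20 bases: TACTCATTGCTCTGCATGAC → Tm = 58°C (≥ 55°C)
Each additional base adds 2°C (A/T) or 4°C (G/C), so Tm is non-decreasing in n; n = 20 is the first length to reach 55°C.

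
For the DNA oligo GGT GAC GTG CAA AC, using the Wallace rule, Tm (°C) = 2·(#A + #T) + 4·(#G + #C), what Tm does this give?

T=2, C=3, G=5, A=4
So N_AT = 6 and N_GC = 8.
Tm = 4·8 + 2·6 = 32 + 12 = 44°C

44°C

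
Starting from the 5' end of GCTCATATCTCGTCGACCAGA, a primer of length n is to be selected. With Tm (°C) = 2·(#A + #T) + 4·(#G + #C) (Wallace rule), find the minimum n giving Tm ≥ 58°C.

n = 19

First 18 bases: GCTCATATCTCGTCGACC → Tm = 56°C (< 58°C)
First 19 bases: GCTCATATCTCGTCGACCA → Tm = 58°C (≥ 58°C)
Since every base adds ≥2°C, Tm only increases with n, so the threshold is first crossed at n = 19.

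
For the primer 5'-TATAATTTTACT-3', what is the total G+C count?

1

G=0, A=4, C=1, T=7
G+C = 0 + 1 = 1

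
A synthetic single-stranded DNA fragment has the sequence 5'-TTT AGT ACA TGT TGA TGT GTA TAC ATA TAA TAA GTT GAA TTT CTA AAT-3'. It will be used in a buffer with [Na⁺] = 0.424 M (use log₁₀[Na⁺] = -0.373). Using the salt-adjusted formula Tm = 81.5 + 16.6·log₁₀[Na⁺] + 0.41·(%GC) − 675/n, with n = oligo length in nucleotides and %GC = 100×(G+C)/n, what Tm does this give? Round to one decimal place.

Length n = 48. Counting bases: C=3, G=7, T=21, A=17
G+C = 10, so %GC = 10/48 × 100 = 20.833%
Salt term: 16.6 × (-0.373) = -6.192
GC term: 0.41 × 20.833 = 8.542; length term: −675/48 = −14.062
Tm = 81.5 + (-6.192) + 8.542 − 14.062 = 69.788 → 69.8°C

69.8°C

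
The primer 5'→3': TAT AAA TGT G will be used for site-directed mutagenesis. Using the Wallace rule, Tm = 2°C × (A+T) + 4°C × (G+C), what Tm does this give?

24°C

Counting bases: C=0, A=4, G=2, T=4
A+T = 8, G+C = 2
Tm = 2×8 + 4×2 = 24°C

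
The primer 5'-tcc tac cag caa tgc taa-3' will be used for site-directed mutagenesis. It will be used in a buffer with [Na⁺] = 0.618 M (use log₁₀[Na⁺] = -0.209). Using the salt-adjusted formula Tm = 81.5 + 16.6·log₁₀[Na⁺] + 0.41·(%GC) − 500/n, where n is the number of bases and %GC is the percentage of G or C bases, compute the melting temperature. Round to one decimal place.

Length n = 18. C=6, T=4, G=2, A=6
G+C = 8, so %GC = 8/18 × 100 = 44.444%
Salt term: 16.6 × (-0.209) = -3.469
GC term: 0.41 × 44.444 = 18.222; length term: −500/18 = −27.778
Tm = 81.5 + (-3.469) + 18.222 − 27.778 = 68.475 → 68.5°C

68.5°C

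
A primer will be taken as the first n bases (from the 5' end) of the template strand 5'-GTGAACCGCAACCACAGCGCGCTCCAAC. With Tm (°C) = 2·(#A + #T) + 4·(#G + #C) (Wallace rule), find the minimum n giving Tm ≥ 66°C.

n = 20

First 19 bases: GTGAACCGCAACCACAGCG → Tm = 62°C (< 66°C)
First 20 bases: GTGAACCGCAACCACAGCGC → Tm = 66°C (≥ 66°C)
Since every base adds ≥2°C, Tm only increases with n, so the threshold is first crossed at n = 20.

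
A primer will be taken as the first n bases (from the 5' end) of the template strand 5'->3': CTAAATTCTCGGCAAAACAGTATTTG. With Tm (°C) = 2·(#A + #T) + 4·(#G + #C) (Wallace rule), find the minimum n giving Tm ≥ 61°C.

First 22 bases: CTAAATTCTCGGCAAAACAGTA → Tm = 60°C (< 61°C)
First 23 bases: CTAAATTCTCGGCAAAACAGTAT → Tm = 62°C (≥ 61°C)
Each additional base adds 2°C (A/T) or 4°C (G/C), so Tm is non-decreasing in n; n = 23 is the first length to reach 61°C.

n = 23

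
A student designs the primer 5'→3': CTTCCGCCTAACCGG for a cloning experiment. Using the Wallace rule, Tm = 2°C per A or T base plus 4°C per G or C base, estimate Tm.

Counting bases: G=3, C=7, T=3, A=2
So N_AT = 5 and N_GC = 10.
Tm = 2×5 + 4×10 = 50°C

50°C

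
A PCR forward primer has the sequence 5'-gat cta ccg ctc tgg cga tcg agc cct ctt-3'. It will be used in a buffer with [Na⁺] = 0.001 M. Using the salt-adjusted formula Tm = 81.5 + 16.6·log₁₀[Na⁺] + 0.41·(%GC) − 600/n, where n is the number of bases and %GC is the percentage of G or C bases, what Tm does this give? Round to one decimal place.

Length n = 30. Counting bases: T=8, G=7, A=4, C=11
G+C = 18, so %GC = 18/30 × 100 = 60%
Salt term: 16.6 × (-3) = -49.8
GC term: 0.41 × 60 = 24.6; length term: −600/30 = −20
Tm = 81.5 + (-49.8) + 24.6 − 20 = 36.3 → 36.3°C

36.3°C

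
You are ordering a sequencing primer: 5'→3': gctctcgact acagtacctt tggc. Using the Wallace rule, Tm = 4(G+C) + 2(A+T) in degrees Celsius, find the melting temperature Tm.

Scanning the sequence gives G=5, A=4, C=8, T=7.
A+T = 11, G+C = 13
Tm = 2×11 + 4×13 = 74°C

74°C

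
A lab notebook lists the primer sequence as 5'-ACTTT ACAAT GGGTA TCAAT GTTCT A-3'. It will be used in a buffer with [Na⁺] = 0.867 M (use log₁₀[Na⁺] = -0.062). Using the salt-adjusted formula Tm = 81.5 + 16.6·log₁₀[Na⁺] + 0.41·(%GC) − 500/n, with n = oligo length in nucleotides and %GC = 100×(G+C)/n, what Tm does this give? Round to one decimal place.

73.9°C

Length n = 26. A=8, T=10, G=4, C=4
G+C = 8, so %GC = 8/26 × 100 = 30.769%
Salt term: 16.6 × (-0.062) = -1.029
GC term: 0.41 × 30.769 = 12.615; length term: −500/26 = −19.231
Tm = 81.5 + (-1.029) + 12.615 − 19.231 = 73.855 → 73.9°C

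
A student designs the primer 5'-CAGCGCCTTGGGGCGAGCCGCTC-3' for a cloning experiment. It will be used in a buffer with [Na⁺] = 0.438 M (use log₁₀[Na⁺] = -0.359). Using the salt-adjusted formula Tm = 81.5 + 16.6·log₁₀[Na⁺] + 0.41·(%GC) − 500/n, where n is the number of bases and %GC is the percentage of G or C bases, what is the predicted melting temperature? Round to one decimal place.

85.9°C

Length n = 23. T=3, A=2, C=9, G=9
G+C = 18, so %GC = 18/23 × 100 = 78.261%
Salt term: 16.6 × (-0.359) = -5.959
GC term: 0.41 × 78.261 = 32.087; length term: −500/23 = −21.739
Tm = 81.5 + (-5.959) + 32.087 − 21.739 = 85.889 → 85.9°C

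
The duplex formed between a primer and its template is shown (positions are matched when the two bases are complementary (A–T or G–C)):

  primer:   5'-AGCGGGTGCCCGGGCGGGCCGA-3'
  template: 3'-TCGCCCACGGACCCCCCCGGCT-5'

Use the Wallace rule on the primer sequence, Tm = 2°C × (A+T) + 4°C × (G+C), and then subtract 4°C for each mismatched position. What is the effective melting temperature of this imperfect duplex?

Primer base counts: A=2, T=1, G=12, C=7 → A+T=3, G+C=19
Perfect-match Tm = 2(3) + 4(19) = 6 + 76 = 82°C
Mismatches (positions where the bases are not complementary): 2 (at positions 11, 15)
Effective Tm = 82 − 2×4 = 82 − 8 = 74°C

74°C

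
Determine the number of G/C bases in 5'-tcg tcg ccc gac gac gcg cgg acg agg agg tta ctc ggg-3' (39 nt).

28

Counting bases: T=5, C=12, G=16, A=6
G+C = 16 + 12 = 28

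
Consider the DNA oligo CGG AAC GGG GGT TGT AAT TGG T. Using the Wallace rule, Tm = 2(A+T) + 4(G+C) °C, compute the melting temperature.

Base counts: C=2, T=6, G=10, A=4
AT pairs contribute 10, GC pairs contribute 12.
Tm = 2×10 + 4×12 = 68°C

68°C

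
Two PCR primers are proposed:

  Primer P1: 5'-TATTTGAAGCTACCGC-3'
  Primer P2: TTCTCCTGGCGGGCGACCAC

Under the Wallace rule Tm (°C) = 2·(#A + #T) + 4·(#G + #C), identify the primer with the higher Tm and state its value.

Primer P1: A+T=9, G+C=7 → Tm = 2(9)+4(7) = 46°C
Primer P2: A+T=6, G+C=14 → Tm = 2(6)+4(14) = 68°C
46°C vs 68°C → primer P2 is higher.

Primer P2, 68°C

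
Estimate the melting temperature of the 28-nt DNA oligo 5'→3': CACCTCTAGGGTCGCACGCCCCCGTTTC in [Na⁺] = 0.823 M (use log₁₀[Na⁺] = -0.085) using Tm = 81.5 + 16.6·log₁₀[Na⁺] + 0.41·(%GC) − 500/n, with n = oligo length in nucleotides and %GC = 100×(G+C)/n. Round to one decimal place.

90.1°C

Length n = 28. Scanning the sequence gives A=3, C=13, G=6, T=6.
G+C = 19, so %GC = 19/28 × 100 = 67.857%
Salt term: 16.6 × (-0.085) = -1.411
GC term: 0.41 × 67.857 = 27.821; length term: −500/28 = −17.857
Tm = 81.5 + (-1.411) + 27.821 − 17.857 = 90.053 → 90.1°C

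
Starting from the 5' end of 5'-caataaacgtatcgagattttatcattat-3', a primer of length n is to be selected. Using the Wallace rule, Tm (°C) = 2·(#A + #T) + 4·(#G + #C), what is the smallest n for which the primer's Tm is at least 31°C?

First 12 bases: CAATAAACGTAT → Tm = 30°C (< 31°C)
First 13 bases: CAATAAACGTATC → Tm = 34°C (≥ 31°C)
Each additional base adds 2°C (A/T) or 4°C (G/C), so Tm is non-decreasing in n; n = 13 is the first length to reach 31°C.

n = 13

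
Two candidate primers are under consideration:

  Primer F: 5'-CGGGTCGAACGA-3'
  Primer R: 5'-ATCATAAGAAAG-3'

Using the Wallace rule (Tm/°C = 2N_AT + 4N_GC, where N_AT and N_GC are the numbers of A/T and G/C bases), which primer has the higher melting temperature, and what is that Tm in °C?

Primer F: A+T=4, G+C=8 → Tm = 2(4)+4(8) = 40°C
Primer R: A+T=9, G+C=3 → Tm = 2(9)+4(3) = 30°C
40°C vs 30°C → primer F is higher.

Primer F, 40°C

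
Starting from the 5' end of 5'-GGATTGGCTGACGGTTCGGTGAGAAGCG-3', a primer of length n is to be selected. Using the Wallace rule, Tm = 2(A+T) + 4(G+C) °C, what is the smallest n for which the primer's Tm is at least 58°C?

n = 18

First 17 bases: GGATTGGCTGACGGTTC → Tm = 54°C (< 58°C)
First 18 bases: GGATTGGCTGACGGTTCG → Tm = 58°C (≥ 58°C)
Each additional base adds 2°C (A/T) or 4°C (G/C), so Tm is non-decreasing in n; n = 18 is the first length to reach 58°C.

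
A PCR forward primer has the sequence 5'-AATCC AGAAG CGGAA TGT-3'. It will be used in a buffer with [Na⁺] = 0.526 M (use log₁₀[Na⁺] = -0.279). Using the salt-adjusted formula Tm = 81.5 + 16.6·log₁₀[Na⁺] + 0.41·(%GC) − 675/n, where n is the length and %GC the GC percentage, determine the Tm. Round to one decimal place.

Length n = 18. Scanning the sequence gives G=5, A=7, C=3, T=3.
G+C = 8, so %GC = 8/18 × 100 = 44.444%
Salt term: 16.6 × (-0.279) = -4.631
GC term: 0.41 × 44.444 = 18.222; length term: −675/18 = −37.5
Tm = 81.5 + (-4.631) + 18.222 − 37.5 = 57.591 → 57.6°C

57.6°C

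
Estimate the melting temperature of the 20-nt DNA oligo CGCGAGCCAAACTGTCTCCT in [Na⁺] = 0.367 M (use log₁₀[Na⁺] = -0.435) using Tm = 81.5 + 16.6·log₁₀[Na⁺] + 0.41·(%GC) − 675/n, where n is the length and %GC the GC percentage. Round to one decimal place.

Length n = 20. Scanning the sequence gives T=4, A=4, C=8, G=4.
G+C = 12, so %GC = 12/20 × 100 = 60%
Salt term: 16.6 × (-0.435) = -7.221
GC term: 0.41 × 60 = 24.6; length term: −675/20 = −33.75
Tm = 81.5 + (-7.221) + 24.6 − 33.75 = 65.129 → 65.1°C

65.1°C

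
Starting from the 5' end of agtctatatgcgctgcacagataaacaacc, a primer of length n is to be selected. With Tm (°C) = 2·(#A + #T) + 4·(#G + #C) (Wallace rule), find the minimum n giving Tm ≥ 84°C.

First 29 bases: AGTCTATATGCGCTGCACAGATAAACAAC → Tm = 82°C (< 84°C)
First 30 bases: AGTCTATATGCGCTGCACAGATAAACAACC → Tm = 86°C (≥ 84°C)
Since every base adds ≥2°C, Tm only increases with n, so the threshold is first crossed at n = 30.

n = 30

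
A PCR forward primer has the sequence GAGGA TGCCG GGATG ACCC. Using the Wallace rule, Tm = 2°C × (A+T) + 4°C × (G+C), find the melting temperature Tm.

64°C

Counting bases: G=8, C=5, T=2, A=4
So N_AT = 6 and N_GC = 13.
Tm = 2(6) + 4(13) = 12 + 52 = 64°C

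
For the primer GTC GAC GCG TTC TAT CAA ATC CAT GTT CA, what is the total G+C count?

13

Scanning the sequence gives T=9, A=7, G=5, C=8.
Total G or C: 5 + 8 = 13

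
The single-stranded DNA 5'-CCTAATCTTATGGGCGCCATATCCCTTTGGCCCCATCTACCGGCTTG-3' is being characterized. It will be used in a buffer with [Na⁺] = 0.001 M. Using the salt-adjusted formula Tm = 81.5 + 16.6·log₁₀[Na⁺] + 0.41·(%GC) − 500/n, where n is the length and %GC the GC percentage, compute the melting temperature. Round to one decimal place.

43.7°C

Length n = 47. Scanning the sequence gives C=17, G=9, T=14, A=7.
G+C = 26, so %GC = 26/47 × 100 = 55.319%
Salt term: 16.6 × (-3) = -49.8
GC term: 0.41 × 55.319 = 22.681; length term: −500/47 = −10.638
Tm = 81.5 + (-49.8) + 22.681 − 10.638 = 43.743 → 43.7°C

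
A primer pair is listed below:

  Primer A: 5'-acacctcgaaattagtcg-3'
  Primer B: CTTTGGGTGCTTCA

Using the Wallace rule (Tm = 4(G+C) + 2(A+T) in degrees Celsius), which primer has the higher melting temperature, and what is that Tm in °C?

Primer A: A+T=10, G+C=8 → Tm = 2(10)+4(8) = 52°C
Primer B: A+T=7, G+C=7 → Tm = 2(7)+4(7) = 42°C
52°C vs 42°C → primer A is higher.

Primer A, 52°C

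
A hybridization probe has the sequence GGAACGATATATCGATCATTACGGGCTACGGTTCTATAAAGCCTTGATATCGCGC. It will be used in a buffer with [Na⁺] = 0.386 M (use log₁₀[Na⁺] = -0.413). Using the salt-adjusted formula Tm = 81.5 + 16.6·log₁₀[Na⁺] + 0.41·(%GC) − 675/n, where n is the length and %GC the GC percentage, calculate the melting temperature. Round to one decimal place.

81.0°C

Length n = 55. Counting bases: A=15, G=13, T=15, C=12
G+C = 25, so %GC = 25/55 × 100 = 45.455%
Salt term: 16.6 × (-0.413) = -6.856
GC term: 0.41 × 45.455 = 18.637; length term: −675/55 = −12.273
Tm = 81.5 + (-6.856) + 18.637 − 12.273 = 81.008 → 81.0°C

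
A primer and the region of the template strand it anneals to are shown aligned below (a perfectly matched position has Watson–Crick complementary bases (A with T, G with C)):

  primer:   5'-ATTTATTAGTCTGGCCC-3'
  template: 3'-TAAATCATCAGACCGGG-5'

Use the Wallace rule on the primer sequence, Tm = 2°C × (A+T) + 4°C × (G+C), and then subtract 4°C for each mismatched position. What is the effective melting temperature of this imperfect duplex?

44°C

Primer base counts: A=3, T=7, G=3, C=4 → A+T=10, G+C=7
Perfect-match Tm = 2(10) + 4(7) = 20 + 28 = 48°C
Mismatches (positions where the bases are not complementary): 1 (at position 6)
Effective Tm = 48 − 1×4 = 48 − 4 = 44°C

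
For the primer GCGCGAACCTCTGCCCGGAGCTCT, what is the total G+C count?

Scanning the sequence gives T=4, A=3, C=10, G=7.
Total G or C: 7 + 10 = 17

17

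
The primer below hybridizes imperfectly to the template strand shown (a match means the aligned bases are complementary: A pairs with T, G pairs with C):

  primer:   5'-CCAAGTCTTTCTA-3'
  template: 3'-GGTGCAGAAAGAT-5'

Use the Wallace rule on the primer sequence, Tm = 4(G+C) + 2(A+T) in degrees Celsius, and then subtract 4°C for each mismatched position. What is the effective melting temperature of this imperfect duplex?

Primer base counts: A=3, T=5, G=1, C=4 → A+T=8, G+C=5
Perfect-match Tm = 2(8) + 4(5) = 16 + 20 = 36°C
Mismatches (positions where the bases are not complementary): 1 (at position 4)
Effective Tm = 36 − 1×4 = 36 − 4 = 32°C

32°C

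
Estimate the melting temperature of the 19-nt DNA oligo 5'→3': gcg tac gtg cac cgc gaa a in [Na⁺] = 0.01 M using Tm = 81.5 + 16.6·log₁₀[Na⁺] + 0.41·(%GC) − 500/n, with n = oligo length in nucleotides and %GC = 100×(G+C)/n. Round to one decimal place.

Length n = 19. Base counts: A=5, G=6, T=2, C=6
G+C = 12, so %GC = 12/19 × 100 = 63.158%
Salt term: 16.6 × (-2) = -33.2
GC term: 0.41 × 63.158 = 25.895; length term: −500/19 = −26.316
Tm = 81.5 + (-33.2) + 25.895 − 26.316 = 47.879 → 47.9°C

47.9°C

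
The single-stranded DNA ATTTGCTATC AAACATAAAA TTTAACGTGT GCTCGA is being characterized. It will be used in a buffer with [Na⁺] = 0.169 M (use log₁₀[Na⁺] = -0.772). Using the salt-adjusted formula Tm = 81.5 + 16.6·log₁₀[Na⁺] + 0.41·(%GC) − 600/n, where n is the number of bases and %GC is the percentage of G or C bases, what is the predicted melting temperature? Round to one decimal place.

64.5°C

Length n = 36. Base counts: A=13, T=12, C=6, G=5
G+C = 11, so %GC = 11/36 × 100 = 30.556%
Salt term: 16.6 × (-0.772) = -12.815
GC term: 0.41 × 30.556 = 12.528; length term: −600/36 = −16.667
Tm = 81.5 + (-12.815) + 12.528 − 16.667 = 64.546 → 64.5°C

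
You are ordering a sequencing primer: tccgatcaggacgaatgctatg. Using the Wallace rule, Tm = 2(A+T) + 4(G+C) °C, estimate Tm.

A=6, G=6, C=5, T=5
So N_AT = 11 and N_GC = 11.
Tm = 2(11) + 4(11) = 22 + 44 = 66°C

66°C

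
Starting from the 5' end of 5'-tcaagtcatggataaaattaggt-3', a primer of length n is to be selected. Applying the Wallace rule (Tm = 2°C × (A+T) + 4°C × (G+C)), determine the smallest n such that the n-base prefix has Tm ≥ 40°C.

First 14 bases: TCAAGTCATGGATA → Tm = 38°C (< 40°C)
First 15 bases: TCAAGTCATGGATAA → Tm = 40°C (≥ 40°C)
Since every base adds ≥2°C, Tm only increases with n, so the threshold is first crossed at n = 15.

n = 15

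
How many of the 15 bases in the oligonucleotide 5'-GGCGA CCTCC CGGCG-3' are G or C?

Scanning the sequence gives C=7, T=1, A=1, G=6.
G+C = 6 + 7 = 13

13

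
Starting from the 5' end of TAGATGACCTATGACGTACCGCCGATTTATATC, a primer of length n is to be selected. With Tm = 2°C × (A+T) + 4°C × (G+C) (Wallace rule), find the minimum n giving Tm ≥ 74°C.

n = 24

First 23 bases: TAGATGACCTATGACGTACCGCC → Tm = 70°C (< 74°C)
First 24 bases: TAGATGACCTATGACGTACCGCCG → Tm = 74°C (≥ 74°C)
Each additional base adds 2°C (A/T) or 4°C (G/C), so Tm is non-decreasing in n; n = 24 is the first length to reach 74°C.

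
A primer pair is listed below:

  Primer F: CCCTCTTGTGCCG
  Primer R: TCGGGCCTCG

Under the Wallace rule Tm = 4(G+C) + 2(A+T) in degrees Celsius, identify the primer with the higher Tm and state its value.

Primer F, 44°C

Primer F: A+T=4, G+C=9 → Tm = 2(4)+4(9) = 44°C
Primer R: A+T=2, G+C=8 → Tm = 2(2)+4(8) = 36°C
44°C vs 36°C → primer F is higher.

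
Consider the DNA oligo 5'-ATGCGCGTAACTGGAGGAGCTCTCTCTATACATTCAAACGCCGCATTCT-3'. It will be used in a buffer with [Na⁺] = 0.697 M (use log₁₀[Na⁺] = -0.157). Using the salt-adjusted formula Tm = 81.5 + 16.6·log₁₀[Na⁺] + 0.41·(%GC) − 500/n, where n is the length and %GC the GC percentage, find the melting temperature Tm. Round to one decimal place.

88.8°C

Length n = 49. Counting bases: T=13, G=10, A=12, C=14
G+C = 24, so %GC = 24/49 × 100 = 48.98%
Salt term: 16.6 × (-0.157) = -2.606
GC term: 0.41 × 48.98 = 20.082; length term: −500/49 = −10.204
Tm = 81.5 + (-2.606) + 20.082 − 10.204 = 88.772 → 88.8°C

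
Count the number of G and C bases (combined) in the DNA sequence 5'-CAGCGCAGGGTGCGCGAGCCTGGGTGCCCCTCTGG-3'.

G=15, A=3, T=5, C=12
G+C = 15 + 12 = 27

27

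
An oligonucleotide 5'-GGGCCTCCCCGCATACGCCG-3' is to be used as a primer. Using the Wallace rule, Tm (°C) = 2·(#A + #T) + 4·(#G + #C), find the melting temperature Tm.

Scanning the sequence gives C=10, G=6, A=2, T=2.
AT pairs contribute 4, GC pairs contribute 16.
Tm = 4·16 + 2·4 = 64 + 8 = 72°C

72°C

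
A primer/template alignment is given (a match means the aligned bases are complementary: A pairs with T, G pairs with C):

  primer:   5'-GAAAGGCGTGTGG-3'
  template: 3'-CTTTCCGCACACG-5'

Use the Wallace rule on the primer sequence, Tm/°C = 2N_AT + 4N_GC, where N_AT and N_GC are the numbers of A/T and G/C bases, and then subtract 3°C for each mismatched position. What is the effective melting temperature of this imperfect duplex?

39°C

Primer base counts: A=3, T=2, G=7, C=1 → A+T=5, G+C=8
Perfect-match Tm = 2(5) + 4(8) = 10 + 32 = 42°C
Mismatches (positions where the bases are not complementary): 1 (at position 13)
Effective Tm = 42 − 1×3 = 42 − 3 = 39°C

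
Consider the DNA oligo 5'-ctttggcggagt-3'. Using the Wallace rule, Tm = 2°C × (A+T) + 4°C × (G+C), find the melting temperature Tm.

Scanning the sequence gives A=1, G=5, T=4, C=2.
AT pairs contribute 5, GC pairs contribute 7.
Tm = 4·7 + 2·5 = 28 + 10 = 38°C

38°C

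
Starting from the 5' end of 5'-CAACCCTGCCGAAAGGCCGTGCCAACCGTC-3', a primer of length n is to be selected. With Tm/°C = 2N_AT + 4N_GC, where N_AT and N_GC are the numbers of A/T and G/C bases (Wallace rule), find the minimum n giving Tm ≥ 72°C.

n = 22

First 21 bases: CAACCCTGCCGAAAGGCCGTG → Tm = 70°C (< 72°C)
First 22 bases: CAACCCTGCCGAAAGGCCGTGC → Tm = 74°C (≥ 72°C)
Since every base adds ≥2°C, Tm only increases with n, so the threshold is first crossed at n = 22.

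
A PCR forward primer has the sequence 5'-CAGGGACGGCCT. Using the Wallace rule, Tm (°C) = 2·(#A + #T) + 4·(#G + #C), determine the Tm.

Base counts: T=1, C=4, G=5, A=2
AT pairs contribute 3, GC pairs contribute 9.
Tm = 2×3 + 4×9 = 42°C

42°C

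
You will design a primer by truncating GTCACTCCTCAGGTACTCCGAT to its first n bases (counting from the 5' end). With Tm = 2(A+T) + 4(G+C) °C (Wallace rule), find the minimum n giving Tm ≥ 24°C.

n = 8

First 7 bases: GTCACTC → Tm = 22°C (< 24°C)
First 8 bases: GTCACTCC → Tm = 26°C (≥ 24°C)
Since every base adds ≥2°C, Tm only increases with n, so the threshold is first crossed at n = 8.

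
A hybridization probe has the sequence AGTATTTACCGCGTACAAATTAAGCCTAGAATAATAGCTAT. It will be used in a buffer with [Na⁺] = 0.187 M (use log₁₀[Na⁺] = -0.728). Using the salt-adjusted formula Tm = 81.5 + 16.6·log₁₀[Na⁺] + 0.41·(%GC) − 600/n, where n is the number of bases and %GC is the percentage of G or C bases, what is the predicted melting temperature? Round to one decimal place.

67.8°C

Length n = 41. Counting bases: G=6, C=7, T=12, A=16
G+C = 13, so %GC = 13/41 × 100 = 31.707%
Salt term: 16.6 × (-0.728) = -12.085
GC term: 0.41 × 31.707 = 13; length term: −600/41 = −14.634
Tm = 81.5 + (-12.085) + 13 − 14.634 = 67.781 → 67.8°C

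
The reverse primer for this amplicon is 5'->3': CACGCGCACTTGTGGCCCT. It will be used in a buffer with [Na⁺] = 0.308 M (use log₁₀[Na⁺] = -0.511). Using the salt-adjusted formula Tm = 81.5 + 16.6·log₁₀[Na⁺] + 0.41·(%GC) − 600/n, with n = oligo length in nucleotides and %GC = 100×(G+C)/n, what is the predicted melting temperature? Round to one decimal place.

Length n = 19. Scanning the sequence gives T=4, G=5, A=2, C=8.
G+C = 13, so %GC = 13/19 × 100 = 68.421%
Salt term: 16.6 × (-0.511) = -8.483
GC term: 0.41 × 68.421 = 28.053; length term: −600/19 = −31.579
Tm = 81.5 + (-8.483) + 28.053 − 31.579 = 69.491 → 69.5°C

69.5°C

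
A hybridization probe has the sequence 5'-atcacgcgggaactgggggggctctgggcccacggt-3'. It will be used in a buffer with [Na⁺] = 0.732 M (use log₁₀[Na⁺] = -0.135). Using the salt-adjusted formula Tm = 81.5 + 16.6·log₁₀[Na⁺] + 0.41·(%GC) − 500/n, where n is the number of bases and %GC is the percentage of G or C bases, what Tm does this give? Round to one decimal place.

Length n = 36. Scanning the sequence gives A=5, G=16, C=10, T=5.
G+C = 26, so %GC = 26/36 × 100 = 72.222%
Salt term: 16.6 × (-0.135) = -2.241
GC term: 0.41 × 72.222 = 29.611; length term: −500/36 = −13.889
Tm = 81.5 + (-2.241) + 29.611 − 13.889 = 94.981 → 95.0°C

95.0°C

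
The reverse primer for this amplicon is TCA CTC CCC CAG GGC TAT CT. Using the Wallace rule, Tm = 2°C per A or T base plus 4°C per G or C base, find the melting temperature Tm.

Counting bases: A=3, G=3, T=5, C=9
A+T = 8, G+C = 12
Tm = 2×8 + 4×12 = 64°C

64°C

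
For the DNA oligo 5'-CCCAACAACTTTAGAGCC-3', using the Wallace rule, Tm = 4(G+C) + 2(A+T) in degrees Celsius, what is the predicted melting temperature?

54°C

T=3, G=2, A=6, C=7
A+T = 9, G+C = 9
Tm = 2×9 + 4×9 = 54°C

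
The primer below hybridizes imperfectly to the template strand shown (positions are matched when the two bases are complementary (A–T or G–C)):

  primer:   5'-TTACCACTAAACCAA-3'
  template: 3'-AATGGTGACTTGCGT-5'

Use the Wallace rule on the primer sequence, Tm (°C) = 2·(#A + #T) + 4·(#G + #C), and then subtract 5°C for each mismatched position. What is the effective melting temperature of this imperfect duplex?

Primer base counts: A=7, T=3, G=0, C=5 → A+T=10, G+C=5
Perfect-match Tm = 2(10) + 4(5) = 20 + 20 = 40°C
Mismatches (positions where the bases are not complementary): 3 (at positions 9, 13, 14)
Effective Tm = 40 − 3×5 = 40 − 15 = 25°C

25°C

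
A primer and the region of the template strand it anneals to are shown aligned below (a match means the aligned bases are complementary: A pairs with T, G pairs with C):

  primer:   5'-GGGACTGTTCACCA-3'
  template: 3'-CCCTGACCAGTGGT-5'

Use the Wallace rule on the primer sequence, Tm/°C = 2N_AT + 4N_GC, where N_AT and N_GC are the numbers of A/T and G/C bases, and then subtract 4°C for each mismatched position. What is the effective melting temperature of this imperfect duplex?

Primer base counts: A=3, T=3, G=4, C=4 → A+T=6, G+C=8
Perfect-match Tm = 2(6) + 4(8) = 12 + 32 = 44°C
Mismatches (positions where the bases are not complementary): 1 (at position 8)
Effective Tm = 44 − 1×4 = 44 − 4 = 40°C

40°C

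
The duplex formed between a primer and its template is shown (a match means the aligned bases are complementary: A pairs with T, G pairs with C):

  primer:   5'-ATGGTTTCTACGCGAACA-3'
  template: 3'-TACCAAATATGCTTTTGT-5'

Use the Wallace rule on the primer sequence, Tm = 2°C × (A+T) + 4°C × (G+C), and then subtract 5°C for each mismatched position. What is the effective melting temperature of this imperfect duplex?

Primer base counts: A=5, T=5, G=4, C=4 → A+T=10, G+C=8
Perfect-match Tm = 2(10) + 4(8) = 20 + 32 = 52°C
Mismatches (positions where the bases are not complementary): 3 (at positions 8, 13, 14)
Effective Tm = 52 − 3×5 = 52 − 15 = 37°C

37°C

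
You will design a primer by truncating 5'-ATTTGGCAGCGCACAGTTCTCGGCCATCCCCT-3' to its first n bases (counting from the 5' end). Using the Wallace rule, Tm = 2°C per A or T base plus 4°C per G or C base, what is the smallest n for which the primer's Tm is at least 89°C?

n = 29

First 28 bases: ATTTGGCAGCGCACAGTTCTCGGCCATC → Tm = 88°C (< 89°C)
First 29 bases: ATTTGGCAGCGCACAGTTCTCGGCCATCC → Tm = 92°C (≥ 89°C)
Since every base adds ≥2°C, Tm only increases with n, so the threshold is first crossed at n = 29.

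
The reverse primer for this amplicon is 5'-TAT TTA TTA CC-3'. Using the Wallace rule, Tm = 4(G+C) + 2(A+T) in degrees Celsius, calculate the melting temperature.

26°C

Scanning the sequence gives T=6, A=3, G=0, C=2.
A+T = 9, G+C = 2
Tm = 4·2 + 2·9 = 8 + 18 = 26°C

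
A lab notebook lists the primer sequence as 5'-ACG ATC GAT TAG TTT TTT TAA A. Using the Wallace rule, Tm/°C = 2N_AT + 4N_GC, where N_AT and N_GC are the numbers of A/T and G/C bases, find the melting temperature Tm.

54°C

Base counts: C=2, G=3, T=10, A=7
A+T = 17, G+C = 5
Tm = 4·5 + 2·17 = 20 + 34 = 54°C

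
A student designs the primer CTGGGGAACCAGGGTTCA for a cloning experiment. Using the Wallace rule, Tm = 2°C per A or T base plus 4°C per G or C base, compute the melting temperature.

58°C

Base counts: A=4, G=7, C=4, T=3
So N_AT = 7 and N_GC = 11.
Tm = 4·11 + 2·7 = 44 + 14 = 58°C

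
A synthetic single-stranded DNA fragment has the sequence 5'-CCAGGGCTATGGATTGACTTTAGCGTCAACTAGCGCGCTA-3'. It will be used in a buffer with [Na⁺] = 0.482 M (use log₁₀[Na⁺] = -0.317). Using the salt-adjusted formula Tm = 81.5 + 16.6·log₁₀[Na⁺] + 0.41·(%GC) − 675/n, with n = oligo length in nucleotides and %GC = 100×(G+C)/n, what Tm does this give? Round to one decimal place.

Length n = 40. Scanning the sequence gives G=11, C=10, T=10, A=9.
G+C = 21, so %GC = 21/40 × 100 = 52.5%
Salt term: 16.6 × (-0.317) = -5.262
GC term: 0.41 × 52.5 = 21.525; length term: −675/40 = −16.875
Tm = 81.5 + (-5.262) + 21.525 − 16.875 = 80.888 → 80.9°C

80.9°C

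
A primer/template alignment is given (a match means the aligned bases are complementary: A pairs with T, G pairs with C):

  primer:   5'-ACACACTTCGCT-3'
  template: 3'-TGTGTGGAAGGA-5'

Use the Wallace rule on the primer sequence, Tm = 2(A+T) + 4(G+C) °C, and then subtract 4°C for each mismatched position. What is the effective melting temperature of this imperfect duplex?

24°C

Primer base counts: A=3, T=3, G=1, C=5 → A+T=6, G+C=6
Perfect-match Tm = 2(6) + 4(6) = 12 + 24 = 36°C
Mismatches (positions where the bases are not complementary): 3 (at positions 7, 9, 10)
Effective Tm = 36 − 3×4 = 36 − 12 = 24°C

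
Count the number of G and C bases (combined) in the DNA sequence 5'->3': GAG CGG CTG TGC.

9

Base counts: T=2, A=1, C=3, G=6
Total G or C: 6 + 3 = 9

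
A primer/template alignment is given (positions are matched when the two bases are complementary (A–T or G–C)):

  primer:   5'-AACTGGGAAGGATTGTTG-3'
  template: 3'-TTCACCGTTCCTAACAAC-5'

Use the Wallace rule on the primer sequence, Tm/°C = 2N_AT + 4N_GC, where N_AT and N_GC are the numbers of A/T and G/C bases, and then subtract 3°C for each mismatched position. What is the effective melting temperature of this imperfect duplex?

46°C

Primer base counts: A=5, T=5, G=7, C=1 → A+T=10, G+C=8
Perfect-match Tm = 2(10) + 4(8) = 20 + 32 = 52°C
Mismatches (positions where the bases are not complementary): 2 (at positions 3, 7)
Effective Tm = 52 − 2×3 = 52 − 6 = 46°C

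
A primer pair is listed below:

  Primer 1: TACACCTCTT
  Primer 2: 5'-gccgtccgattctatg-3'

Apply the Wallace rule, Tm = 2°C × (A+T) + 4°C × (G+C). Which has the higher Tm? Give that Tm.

Primer 2, 50°C

Primer 1: A+T=6, G+C=4 → Tm = 2(6)+4(4) = 28°C
Primer 2: A+T=7, G+C=9 → Tm = 2(7)+4(9) = 50°C
28°C vs 50°C → primer 2 is higher.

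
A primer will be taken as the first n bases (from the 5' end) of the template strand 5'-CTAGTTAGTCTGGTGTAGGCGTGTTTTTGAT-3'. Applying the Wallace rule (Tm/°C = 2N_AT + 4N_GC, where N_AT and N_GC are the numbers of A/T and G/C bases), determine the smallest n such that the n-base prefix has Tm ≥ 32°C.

n = 12

First 11 bases: CTAGTTAGTCT → Tm = 30°C (< 32°C)
First 12 bases: CTAGTTAGTCTG → Tm = 34°C (≥ 32°C)
Each additional base adds 2°C (A/T) or 4°C (G/C), so Tm is non-decreasing in n; n = 12 is the first length to reach 32°C.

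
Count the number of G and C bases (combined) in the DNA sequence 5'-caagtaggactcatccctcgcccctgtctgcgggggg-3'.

25

Scanning the sequence gives A=5, T=7, G=12, C=13.
Total G or C: 12 + 13 = 25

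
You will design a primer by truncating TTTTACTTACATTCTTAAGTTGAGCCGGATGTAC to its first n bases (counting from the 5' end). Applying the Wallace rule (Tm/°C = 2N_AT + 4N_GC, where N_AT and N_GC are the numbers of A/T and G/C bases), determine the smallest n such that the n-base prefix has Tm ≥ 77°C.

First 28 bases: TTTTACTTACATTCTTAAGTTGAGCCGG → Tm = 76°C (< 77°C)
First 29 bases: TTTTACTTACATTCTTAAGTTGAGCCGGA → Tm = 78°C (≥ 77°C)
Since every base adds ≥2°C, Tm only increases with n, so the threshold is first crossed at n = 29.

n = 29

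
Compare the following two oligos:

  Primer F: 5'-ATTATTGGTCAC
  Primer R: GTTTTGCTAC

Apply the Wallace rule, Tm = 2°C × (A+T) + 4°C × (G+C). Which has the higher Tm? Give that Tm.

Primer F: A+T=8, G+C=4 → Tm = 2(8)+4(4) = 32°C
Primer R: A+T=6, G+C=4 → Tm = 2(6)+4(4) = 28°C
32°C vs 28°C → primer F is higher.

Primer F, 32°C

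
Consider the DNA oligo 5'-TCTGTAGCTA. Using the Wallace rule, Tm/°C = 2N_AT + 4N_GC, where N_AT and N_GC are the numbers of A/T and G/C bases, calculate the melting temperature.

28°C

Base counts: T=4, C=2, G=2, A=2
A+T = 6, G+C = 4
Tm = 2×6 + 4×4 = 28°C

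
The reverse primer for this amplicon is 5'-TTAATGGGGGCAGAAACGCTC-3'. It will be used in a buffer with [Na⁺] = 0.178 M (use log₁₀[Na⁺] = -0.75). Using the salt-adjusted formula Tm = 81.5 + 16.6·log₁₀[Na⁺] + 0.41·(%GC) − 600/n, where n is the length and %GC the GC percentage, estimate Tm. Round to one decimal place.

Length n = 21. Counting bases: A=6, T=4, C=4, G=7
G+C = 11, so %GC = 11/21 × 100 = 52.381%
Salt term: 16.6 × (-0.75) = -12.45
GC term: 0.41 × 52.381 = 21.476; length term: −600/21 = −28.571
Tm = 81.5 + (-12.45) + 21.476 − 28.571 = 61.955 → 62.0°C

62.0°C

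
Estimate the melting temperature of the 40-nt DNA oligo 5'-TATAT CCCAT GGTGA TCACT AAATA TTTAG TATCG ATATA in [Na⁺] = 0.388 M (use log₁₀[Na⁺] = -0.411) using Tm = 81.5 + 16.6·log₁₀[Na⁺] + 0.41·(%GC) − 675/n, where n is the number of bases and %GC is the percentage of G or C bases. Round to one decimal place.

Length n = 40. Counting bases: T=15, A=14, G=5, C=6
G+C = 11, so %GC = 11/40 × 100 = 27.5%
Salt term: 16.6 × (-0.411) = -6.823
GC term: 0.41 × 27.5 = 11.275; length term: −675/40 = −16.875
Tm = 81.5 + (-6.823) + 11.275 − 16.875 = 69.077 → 69.1°C

69.1°C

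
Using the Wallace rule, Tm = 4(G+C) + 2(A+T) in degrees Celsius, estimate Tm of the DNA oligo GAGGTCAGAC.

32°C

Scanning the sequence gives G=4, A=3, C=2, T=1.
So N_AT = 4 and N_GC = 6.
Tm = 2(4) + 4(6) = 8 + 24 = 32°C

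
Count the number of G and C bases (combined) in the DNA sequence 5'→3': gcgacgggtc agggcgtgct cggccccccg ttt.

Counting bases: C=12, G=13, A=2, T=6
Total G or C: 13 + 12 = 25

25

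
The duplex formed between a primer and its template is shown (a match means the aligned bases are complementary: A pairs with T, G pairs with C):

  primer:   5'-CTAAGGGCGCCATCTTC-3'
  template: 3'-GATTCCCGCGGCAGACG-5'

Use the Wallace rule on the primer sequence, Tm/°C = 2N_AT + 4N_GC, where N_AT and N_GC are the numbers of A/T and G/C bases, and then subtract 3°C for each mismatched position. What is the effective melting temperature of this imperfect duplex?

Primer base counts: A=3, T=4, G=4, C=6 → A+T=7, G+C=10
Perfect-match Tm = 2(7) + 4(10) = 14 + 40 = 54°C
Mismatches (positions where the bases are not complementary): 2 (at positions 12, 16)
Effective Tm = 54 − 2×3 = 54 − 6 = 48°C

48°C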